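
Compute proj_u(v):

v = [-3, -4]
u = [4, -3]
proj_u(v) = [0, 0]

v·u = (-3)(4) + (-4)(-3) = 0
u·u = (4)² + (-3)² = 25
proj_u(v) = (v·u / u·u) × u = (0/25) × u = (0) × u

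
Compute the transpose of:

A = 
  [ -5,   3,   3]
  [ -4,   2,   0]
Aᵀ = 
  [ -5,  -4]
  [  3,   2]
  [  3,   0]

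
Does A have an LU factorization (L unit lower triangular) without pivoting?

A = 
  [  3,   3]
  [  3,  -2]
Yes.
A[1,1] = 3 ≠ 0, so Gaussian elimination proceeds without a row swap: multiplier ℓ₂₁ = (3)/(3) = 1, and U[2,2] = -2 - (1)(3) = -5.
L = 
  [  1,   0]
  [  1,   1]
U = 
  [  3,   3]
  [  0,  -5]
Check row 2 of LU: [(1)(3), (1)(3) + (-5)] = [3, -2] = row 2 of A ✓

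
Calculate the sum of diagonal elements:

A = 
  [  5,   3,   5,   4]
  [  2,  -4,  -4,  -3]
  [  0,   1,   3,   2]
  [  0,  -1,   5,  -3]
1

tr(A) = 5 + -4 + 3 + -3 = 1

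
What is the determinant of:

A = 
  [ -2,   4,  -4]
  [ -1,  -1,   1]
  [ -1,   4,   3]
42

Cofactor expansion along row 1:
det(A) = (-2)·((-1)(3) - (1)(4)) - (4)·((-1)(3) - (1)(-1)) + (-4)·((-1)(4) - (-1)(-1))
  = (-2)(-7) - (4)(-2) + (-4)(-5)
  = 42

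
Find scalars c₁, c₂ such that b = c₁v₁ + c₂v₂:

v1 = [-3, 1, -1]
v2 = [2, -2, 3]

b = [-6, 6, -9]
c1 = 0, c2 = -3

b = 0·v1 + -3·v2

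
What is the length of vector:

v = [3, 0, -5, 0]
5.831

||v||₂ = √((3)² + (0)² + (-5)² + (0)²) = √34 = 5.831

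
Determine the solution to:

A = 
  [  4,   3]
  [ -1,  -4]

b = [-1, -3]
x = [-1, 1]

Row reduce the augmented matrix [A|b]:
R2 → R2 + (1/4)·R1
REF = 
  [    4,     3,    -1]
  [    0, -13/4, -13/4]

Back-substitution:
x₂ = (-13/4) / (-13/4) = 1
x₁ = (-1 - (3)(1)) / 4 = -1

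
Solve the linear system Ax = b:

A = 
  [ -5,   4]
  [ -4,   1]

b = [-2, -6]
Row reduce the augmented matrix [A|b]:
R2 → R2 - (4/5)·R1
REF = 
  [   -5,     4,    -2]
  [    0, -11/5, -22/5]

Back-substitution:
x₂ = (-22/5) / (-11/5) = 2
x₁ = (-2 - (4)(2)) / (-5) = 2

x = [2, 2]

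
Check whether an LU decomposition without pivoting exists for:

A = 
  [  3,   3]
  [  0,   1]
Yes.
A[1,1] = 3 ≠ 0, so Gaussian elimination proceeds without a row swap: multiplier ℓ₂₁ = (0)/(3) = 0, and U[2,2] = 1 - (0)(3) = 1.
L = 
  [  1,   0]
  [  0,   1]
U = 
  [  3,   3]
  [  0,   1]
Check row 2 of LU: [(0)(3), (0)(3) + 1] = [0, 1] = row 2 of A ✓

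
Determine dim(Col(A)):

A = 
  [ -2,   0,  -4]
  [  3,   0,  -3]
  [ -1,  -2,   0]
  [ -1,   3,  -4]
dim(Col(A)) = 3

Row reduce:
R2 → R2 + (3/2)·R1
R3 → R3 - (1/2)·R1
R4 → R4 - (1/2)·R1
Swap R2 ↔ R3
R4 → R4 + (3/2)·R2
R4 → R4 + (1/9)·R3
REF = 
  [ -2,   0,  -4]
  [  0,  -2,   2]
  [  0,   0,  -9]
  [  0,   0,   0]
Pivot columns: 1, 2, 3 → 3 pivots.
dim(Col(A)) = number of pivot columns = 3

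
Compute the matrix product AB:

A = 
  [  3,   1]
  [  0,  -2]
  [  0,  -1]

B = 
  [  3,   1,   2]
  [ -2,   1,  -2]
A is 3×2 and B is 2×3, so AB is 3×3. Each entry is (row of A)·(column of B):
AB[1,1] = (3)(3) + (1)(-2) = 7
AB[1,2] = (3)(1) + (1)(1) = 4
AB[1,3] = (3)(2) + (1)(-2) = 4
AB[2,1] = (0)(3) + (-2)(-2) = 4
AB[2,2] = (0)(1) + (-2)(1) = -2
AB[2,3] = (0)(2) + (-2)(-2) = 4
AB[3,1] = (0)(3) + (-1)(-2) = 2
AB[3,2] = (0)(1) + (-1)(1) = -1
AB[3,3] = (0)(2) + (-1)(-2) = 2

AB = 
  [  7,   4,   4]
  [  4,  -2,   4]
  [  2,  -1,   2]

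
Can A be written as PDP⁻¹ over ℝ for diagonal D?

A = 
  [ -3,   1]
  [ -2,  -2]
No

tr(A) = -5, det(A) = 8
Characteristic polynomial: λ² - tr(A)λ + det(A) = λ² + 5λ + 8
λ² + 5λ + 8 = 0  ⇒  λ = (-5 ± √((5)² - 4·(8)))/2 = (-5 ± √(-7))/2
  = (-5 + i√7)/2,  (-5 - i√7)/2
Eigenvalues: (-5 + i√7)/2, (-5 - i√7)/2  (≈ -2.5 + 1.323i, -2.5 - 1.323i)
Has complex eigenvalues (not diagonalizable over ℝ).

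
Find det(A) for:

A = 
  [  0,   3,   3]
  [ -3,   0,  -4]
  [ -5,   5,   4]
Cofactor expansion along row 1:
det(A) = (0)·((0)(4) - (-4)(5)) - (3)·((-3)(4) - (-4)(-5)) + (3)·((-3)(5) - (0)(-5))
  = (0)(20) - (3)(-32) + (3)(-15)
  = 51

det(A) = 51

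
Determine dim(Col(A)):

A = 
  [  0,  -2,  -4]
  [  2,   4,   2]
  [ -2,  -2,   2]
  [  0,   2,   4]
Row reduce:
Swap R1 ↔ R2
R3 → R3 + (1)·R1
R3 → R3 + (1)·R2
R4 → R4 + (1)·R2
REF = 
  [  2,   4,   2]
  [  0,  -2,  -4]
  [  0,   0,   0]
  [  0,   0,   0]
Pivot columns: 1, 2 → 2 pivots.
dim(Col(A)) = number of pivot columns = 2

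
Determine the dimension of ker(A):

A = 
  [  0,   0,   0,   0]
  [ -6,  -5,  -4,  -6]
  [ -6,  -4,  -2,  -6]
nullity(A) = 2

Row reduce:
Swap R1 ↔ R2
R3 → R3 - (1)·R1
Swap R2 ↔ R3
REF = 
  [ -6,  -5,  -4,  -6]
  [  0,   1,   2,   0]
  [  0,   0,   0,   0]
Pivot columns: 1, 2 → 2 pivots.
rank(A) = 2, so nullity(A) = 4 - 2 = 2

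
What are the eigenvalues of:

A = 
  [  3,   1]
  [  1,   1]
tr(A) = 4, det(A) = 2
Characteristic polynomial: λ² - tr(A)λ + det(A) = λ² - 4λ + 2
λ² - 4λ + 2 = 0  ⇒  λ = (4 ± √((-4)² - 4·(2)))/2 = (4 ± √(8))/2
  = 2 + √2,  2 - √2

λ = 2 + √2, 2 - √2  (≈ 3.414, 0.5858)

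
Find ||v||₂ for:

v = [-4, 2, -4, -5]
7.81

||v||₂ = √((-4)² + (2)² + (-4)² + (-5)²) = √61 = 7.81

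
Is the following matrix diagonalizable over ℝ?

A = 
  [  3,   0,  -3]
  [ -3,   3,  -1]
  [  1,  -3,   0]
No

Characteristic polynomial: det(λI - A) = λ³ - 6λ² + 9λ + 27
By the rational root theorem any rational root is an integer dividing 27; none of those is a root, so p(λ) has no rational roots and hence (being an irreducible cubic) no repeated roots.
Discriminant of the cubic: Δ = -22599
Δ < 0 ⇒ one real eigenvalue and a complex-conjugate pair: λ ≈ 3.698 + 2.378i, 3.698 - 2.378i, -1.397
Has complex eigenvalues (not diagonalizable over ℝ).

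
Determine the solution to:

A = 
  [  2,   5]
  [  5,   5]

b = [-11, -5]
Row reduce the augmented matrix [A|b]:
R2 → R2 - (5/2)·R1
REF = 
  [    2,     5,   -11]
  [    0, -15/2,  45/2]

Back-substitution:
x₂ = (45/2) / (-15/2) = -3
x₁ = (-11 - (5)(-3)) / 2 = 2

x = [2, -3]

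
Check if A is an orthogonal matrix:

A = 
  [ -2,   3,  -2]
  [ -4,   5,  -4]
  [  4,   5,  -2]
No

AᵀA = 
  [ 36,  -6,  12]
  [ -6,  59, -36]
  [ 12, -36,  24]
≠ I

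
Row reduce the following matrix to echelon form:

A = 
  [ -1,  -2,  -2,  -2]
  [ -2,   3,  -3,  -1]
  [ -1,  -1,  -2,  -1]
Row operations:
R2 → R2 - (2)·R1
R3 → R3 - (1)·R1
R3 → R3 - (1/7)·R2

Resulting echelon form:
REF = 
  [  -1,   -2,   -2,   -2]
  [   0,    7,    1,    3]
  [   0,    0, -1/7,  4/7]

Rank = 3 (number of non-zero pivot rows).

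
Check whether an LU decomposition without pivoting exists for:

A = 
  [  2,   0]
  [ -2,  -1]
Yes.
A[1,1] = 2 ≠ 0, so Gaussian elimination proceeds without a row swap: multiplier ℓ₂₁ = (-2)/(2) = -1, and U[2,2] = -1 - (-1)(0) = -1.
L = 
  [  1,   0]
  [ -1,   1]
U = 
  [  2,   0]
  [  0,  -1]
Check row 2 of LU: [(-1)(2), (-1)(0) + (-1)] = [-2, -1] = row 2 of A ✓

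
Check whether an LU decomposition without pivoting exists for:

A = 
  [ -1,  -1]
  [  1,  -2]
Yes.
A[1,1] = -1 ≠ 0, so Gaussian elimination proceeds without a row swap: multiplier ℓ₂₁ = (1)/(-1) = -1, and U[2,2] = -2 - (-1)(-1) = -3.
L = 
  [  1,   0]
  [ -1,   1]
U = 
  [ -1,  -1]
  [  0,  -3]
Check row 2 of LU: [(-1)(-1), (-1)(-1) + (-3)] = [1, -2] = row 2 of A ✓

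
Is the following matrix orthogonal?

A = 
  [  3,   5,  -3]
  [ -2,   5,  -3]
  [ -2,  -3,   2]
No

AᵀA = 
  [ 17,  11,  -7]
  [ 11,  59, -36]
  [ -7, -36,  22]
≠ I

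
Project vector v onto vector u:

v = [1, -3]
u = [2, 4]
proj_u(v) = [-1, -2]

v·u = (1)(2) + (-3)(4) = -10
u·u = (2)² + (4)² = 20
proj_u(v) = (v·u / u·u) × u = (-10/20) × u = (-1/2) × u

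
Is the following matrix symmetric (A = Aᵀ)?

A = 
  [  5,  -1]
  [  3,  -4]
No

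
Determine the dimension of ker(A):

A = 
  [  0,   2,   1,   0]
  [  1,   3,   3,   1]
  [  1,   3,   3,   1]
nullity(A) = 2

Row reduce:
Swap R1 ↔ R2
R3 → R3 - (1)·R1
REF = 
  [  1,   3,   3,   1]
  [  0,   2,   1,   0]
  [  0,   0,   0,   0]
Pivot columns: 1, 2 → 2 pivots.
rank(A) = 2, so nullity(A) = 4 - 2 = 2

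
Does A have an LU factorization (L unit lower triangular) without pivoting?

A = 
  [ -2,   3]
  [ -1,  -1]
Yes.
A[1,1] = -2 ≠ 0, so Gaussian elimination proceeds without a row swap: multiplier ℓ₂₁ = (-1)/(-2) = 1/2, and U[2,2] = -1 - (1/2)(3) = -5/2.
L = 
  [  1,   0]
  [1/2,   1]
U = 
  [  -2,    3]
  [   0, -5/2]
Check row 2 of LU: [(1/2)(-2), (1/2)(3) + (-5/2)] = [-1, -1] = row 2 of A ✓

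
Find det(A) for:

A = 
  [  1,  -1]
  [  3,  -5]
-2

For a 2×2 matrix, det = ad - bc = (1)(-5) - (-1)(3) = -2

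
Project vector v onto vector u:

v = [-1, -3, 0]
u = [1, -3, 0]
proj_u(v) = [4/5, -12/5, 0]

v·u = (-1)(1) + (-3)(-3) + (0)(0) = 8
u·u = (1)² + (-3)² + (0)² = 10
proj_u(v) = (v·u / u·u) × u = (8/10) × u = (4/5) × u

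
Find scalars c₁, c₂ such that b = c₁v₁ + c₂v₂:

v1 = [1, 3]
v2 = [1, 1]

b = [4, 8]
c1 = 2, c2 = 2

b = 2·v1 + 2·v2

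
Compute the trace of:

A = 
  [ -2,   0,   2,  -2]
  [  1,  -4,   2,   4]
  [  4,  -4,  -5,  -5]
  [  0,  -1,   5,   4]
-7

tr(A) = -2 + -4 + -5 + 4 = -7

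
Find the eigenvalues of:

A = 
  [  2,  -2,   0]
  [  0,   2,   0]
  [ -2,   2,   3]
λ = 2, 3, 2

Characteristic polynomial: det(λI - A) = λ³ - 7λ² + 16λ - 12
Testing integer divisors of the constant term: p(2) = 0, so (λ - 2) is a factor:
p(λ) = (λ - 2)(λ² - 5λ + 6)
λ² - 5λ + 6 = (λ - 2)(λ - 3)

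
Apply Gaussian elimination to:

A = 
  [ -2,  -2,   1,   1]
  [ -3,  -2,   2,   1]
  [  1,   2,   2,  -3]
Row operations:
R2 → R2 - (3/2)·R1
R3 → R3 + (1/2)·R1
R3 → R3 - (1)·R2

Resulting echelon form:
REF = 
  [  -2,   -2,    1,    1]
  [   0,    1,  1/2, -1/2]
  [   0,    0,    2,   -2]

Rank = 3 (number of non-zero pivot rows).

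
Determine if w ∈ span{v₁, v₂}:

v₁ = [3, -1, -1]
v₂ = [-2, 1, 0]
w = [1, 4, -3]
No

Form the augmented matrix and row-reduce:
[v₁|v₂|w] = 
  [  3,  -2,   1]
  [ -1,   1,   4]
  [ -1,   0,  -3]
R2 → R2 + (1/3)·R1
R3 → R3 + (1/3)·R1
R3 → R3 + (2)·R2
REF = 
  [   3,   -2,    1]
  [   0,  1/3, 13/3]
  [   0,    0,    6]

Row 3 reads [0 0 | 6], i.e. 0 = 6, so the system is inconsistent and w ∉ span{v₁, v₂}.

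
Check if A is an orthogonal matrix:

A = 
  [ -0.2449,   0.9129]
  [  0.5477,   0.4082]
No

AᵀA = 
  [  0.3600,   0]
  [  0,   1]
≠ I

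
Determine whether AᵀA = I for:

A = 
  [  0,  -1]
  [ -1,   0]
Yes

AᵀA = 
  [  1,   0]
  [  0,   1]
= I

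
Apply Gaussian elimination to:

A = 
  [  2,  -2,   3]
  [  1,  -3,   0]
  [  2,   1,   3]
Row operations:
R2 → R2 - (1/2)·R1
R3 → R3 - (1)·R1
R3 → R3 + (3/2)·R2

Resulting echelon form:
REF = 
  [   2,   -2,    3]
  [   0,   -2, -3/2]
  [   0,    0, -9/4]

Rank = 3 (number of non-zero pivot rows).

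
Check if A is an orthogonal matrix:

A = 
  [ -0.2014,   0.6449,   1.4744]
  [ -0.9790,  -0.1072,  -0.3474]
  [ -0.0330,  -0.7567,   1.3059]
No

AᵀA = 
  [  1.0001,   0,   0.0001]
  [  0,   1,  -0.0001]
  [  0.0001,  -0.0001,   3.9999]
≠ I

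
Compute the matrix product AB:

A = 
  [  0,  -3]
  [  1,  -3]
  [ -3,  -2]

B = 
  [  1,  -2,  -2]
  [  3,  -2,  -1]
A is 3×2 and B is 2×3, so AB is 3×3. Each entry is (row of A)·(column of B):
AB[1,1] = (0)(1) + (-3)(3) = -9
AB[1,2] = (0)(-2) + (-3)(-2) = 6
AB[1,3] = (0)(-2) + (-3)(-1) = 3
AB[2,1] = (1)(1) + (-3)(3) = -8
AB[2,2] = (1)(-2) + (-3)(-2) = 4
AB[2,3] = (1)(-2) + (-3)(-1) = 1
AB[3,1] = (-3)(1) + (-2)(3) = -9
AB[3,2] = (-3)(-2) + (-2)(-2) = 10
AB[3,3] = (-3)(-2) + (-2)(-1) = 8

AB = 
  [ -9,   6,   3]
  [ -8,   4,   1]
  [ -9,  10,   8]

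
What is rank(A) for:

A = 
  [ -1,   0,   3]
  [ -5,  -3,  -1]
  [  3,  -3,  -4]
Row reduce:
R2 → R2 - (5)·R1
R3 → R3 + (3)·R1
R3 → R3 - (1)·R2
REF = 
  [ -1,   0,   3]
  [  0,  -3, -16]
  [  0,   0,  21]
Pivot columns: 1, 2, 3 → 3 pivots.

rank(A) = 3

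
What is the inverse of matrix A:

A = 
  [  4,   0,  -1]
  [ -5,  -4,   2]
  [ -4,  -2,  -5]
det(A) = (4)·((-4)(-5) - (2)(-2)) - (0)·((-5)(-5) - (2)(-4)) + (-1)·((-5)(-2) - (-4)(-4))
  = (4)(24) - (0)(33) + (-1)(-6)
  = 102
det(A) = 102 ≠ 0, so A is invertible.

Cofactors Cᵢⱼ = (-1)ⁱ⁺ʲ·Mᵢⱼ:
C = 
  [ 24, -33,  -6]
  [  2, -24,   8]
  [ -4,  -3, -16]

adj(A) = Cᵀ:
adj(A) = 
  [ 24,   2,  -4]
  [-33, -24,  -3]
  [ -6,   8, -16]

A⁻¹ = (1/102) · adj(A):
A⁻¹ = 
  [  4/17,   1/51,  -2/51]
  [-11/34,  -4/17,  -1/34]
  [ -1/17,   4/51,  -8/51]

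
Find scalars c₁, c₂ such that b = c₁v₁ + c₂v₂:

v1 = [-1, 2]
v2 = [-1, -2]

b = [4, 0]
c1 = -2, c2 = -2

b = -2·v1 + -2·v2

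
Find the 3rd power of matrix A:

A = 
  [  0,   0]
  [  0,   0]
A² = A·A:
A²[1,1] = (0)(0) + (0)(0) = 0
A²[1,2] = (0)(0) + (0)(0) = 0
A²[2,1] = (0)(0) + (0)(0) = 0
A²[2,2] = (0)(0) + (0)(0) = 0
A² = 
  [  0,   0]
  [  0,   0]

A^3 = A^2·A:
A^3[1,1] = (0)(0) + (0)(0) = 0
A^3[1,2] = (0)(0) + (0)(0) = 0
A^3[2,1] = (0)(0) + (0)(0) = 0
A^3[2,2] = (0)(0) + (0)(0) = 0
A^3 = 
  [  0,   0]
  [  0,   0]

Therefore
A^3 = 
  [  0,   0]
  [  0,   0]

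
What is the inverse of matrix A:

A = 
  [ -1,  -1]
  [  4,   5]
det(A) = (-1)(5) - (-1)(4) = -1
For a 2×2 matrix, A⁻¹ = (1/det(A)) · [[d, -b], [-c, a]]
    = (-1) · [[5, 1], [-4, -1]]

A⁻¹ = 
  [ -5,  -1]
  [  4,   1]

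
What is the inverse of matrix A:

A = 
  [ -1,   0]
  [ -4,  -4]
det(A) = (-1)(-4) - (0)(-4) = 4
For a 2×2 matrix, A⁻¹ = (1/det(A)) · [[d, -b], [-c, a]]
    = (1/4) · [[-4, 0], [4, -1]]

A⁻¹ = 
  [  -1,    0]
  [   1, -1/4]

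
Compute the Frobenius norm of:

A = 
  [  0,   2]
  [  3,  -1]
||A||_F = 3.742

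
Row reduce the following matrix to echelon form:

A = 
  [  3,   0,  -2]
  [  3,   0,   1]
Row operations:
R2 → R2 - (1)·R1

Resulting echelon form:
REF = 
  [  3,   0,  -2]
  [  0,   0,   3]

Rank = 2 (number of non-zero pivot rows).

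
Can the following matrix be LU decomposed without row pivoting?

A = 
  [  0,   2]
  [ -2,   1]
No.
A[1,1] = 0 but A[2,1] = -2 ≠ 0. Any LU with L unit lower triangular has (LU)[1,1] = U[1,1] and (LU)[2,1] = L[2,1]·U[1,1]; matching A forces U[1,1] = 0, which then forces (LU)[2,1] = 0 ≠ -2. A row swap (pivoting) is required.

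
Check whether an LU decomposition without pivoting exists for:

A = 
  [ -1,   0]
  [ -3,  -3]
Yes.
A[1,1] = -1 ≠ 0, so Gaussian elimination proceeds without a row swap: multiplier ℓ₂₁ = (-3)/(-1) = 3, and U[2,2] = -3 - (3)(0) = -3.
L = 
  [  1,   0]
  [  3,   1]
U = 
  [ -1,   0]
  [  0,  -3]
Check row 2 of LU: [(3)(-1), (3)(0) + (-3)] = [-3, -3] = row 2 of A ✓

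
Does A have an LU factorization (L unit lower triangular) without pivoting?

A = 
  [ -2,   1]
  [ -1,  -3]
Yes.
A[1,1] = -2 ≠ 0, so Gaussian elimination proceeds without a row swap: multiplier ℓ₂₁ = (-1)/(-2) = 1/2, and U[2,2] = -3 - (1/2)(1) = -7/2.
L = 
  [  1,   0]
  [1/2,   1]
U = 
  [  -2,    1]
  [   0, -7/2]
Check row 2 of LU: [(1/2)(-2), (1/2)(1) + (-7/2)] = [-1, -3] = row 2 of A ✓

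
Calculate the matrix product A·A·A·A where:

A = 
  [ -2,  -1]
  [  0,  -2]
A² = A·A:
A²[1,1] = (-2)(-2) + (-1)(0) = 4
A²[1,2] = (-2)(-1) + (-1)(-2) = 4
A²[2,1] = (0)(-2) + (-2)(0) = 0
A²[2,2] = (0)(-1) + (-2)(-2) = 4
A² = 
  [  4,   4]
  [  0,   4]

A^3 = A^2·A:
A^3[1,1] = (4)(-2) + (4)(0) = -8
A^3[1,2] = (4)(-1) + (4)(-2) = -12
A^3[2,1] = (0)(-2) + (4)(0) = 0
A^3[2,2] = (0)(-1) + (4)(-2) = -8
A^3 = 
  [ -8, -12]
  [  0,  -8]

A^4 = A^3·A:
A^4[1,1] = (-8)(-2) + (-12)(0) = 16
A^4[1,2] = (-8)(-1) + (-12)(-2) = 32
A^4[2,1] = (0)(-2) + (-8)(0) = 0
A^4[2,2] = (0)(-1) + (-8)(-2) = 16
A^4 = 
  [ 16,  32]
  [  0,  16]

Therefore
A^4 = 
  [ 16,  32]
  [  0,  16]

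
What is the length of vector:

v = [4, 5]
6.403

||v||₂ = √((4)² + (5)²) = √41 = 6.403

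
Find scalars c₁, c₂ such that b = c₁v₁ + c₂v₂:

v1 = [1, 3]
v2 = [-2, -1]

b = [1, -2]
c1 = -1, c2 = -1

b = -1·v1 + -1·v2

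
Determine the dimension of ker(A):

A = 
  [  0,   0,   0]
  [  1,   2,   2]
nullity(A) = 2

Row reduce:
Swap R1 ↔ R2
REF = 
  [  1,   2,   2]
  [  0,   0,   0]
Pivot columns: 1 → 1 pivot.
rank(A) = 1, so nullity(A) = 3 - 1 = 2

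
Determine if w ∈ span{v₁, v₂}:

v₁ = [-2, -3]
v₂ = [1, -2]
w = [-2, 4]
Yes

Form the augmented matrix and row-reduce:
[v₁|v₂|w] = 
  [ -2,   1,  -2]
  [ -3,  -2,   4]
R2 → R2 - (3/2)·R1
REF = 
  [  -2,    1,   -2]
  [   0, -7/2,    7]

No row of the form [0 0 | nonzero], so the system is consistent. Back-substitution gives c₁ = 0, c₂ = -2: w = (0)·v₁ + (-2)·v₂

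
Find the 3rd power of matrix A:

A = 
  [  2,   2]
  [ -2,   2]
A^3 = 
  [-16,  16]
  [-16, -16]

A² = A·A:
A²[1,1] = (2)(2) + (2)(-2) = 0
A²[1,2] = (2)(2) + (2)(2) = 8
A²[2,1] = (-2)(2) + (2)(-2) = -8
A²[2,2] = (-2)(2) + (2)(2) = 0
A² = 
  [  0,   8]
  [ -8,   0]

A^3 = A^2·A:
A^3[1,1] = (0)(2) + (8)(-2) = -16
A^3[1,2] = (0)(2) + (8)(2) = 16
A^3[2,1] = (-8)(2) + (0)(-2) = -16
A^3[2,2] = (-8)(2) + (0)(2) = -16
A^3 = 
  [-16,  16]
  [-16, -16]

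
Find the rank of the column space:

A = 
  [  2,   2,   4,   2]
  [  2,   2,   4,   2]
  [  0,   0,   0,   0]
dim(Col(A)) = 1

Row reduce:
R2 → R2 - (1)·R1
REF = 
  [  2,   2,   4,   2]
  [  0,   0,   0,   0]
  [  0,   0,   0,   0]
Pivot columns: 1 → 1 pivot.
dim(Col(A)) = number of pivot columns = 1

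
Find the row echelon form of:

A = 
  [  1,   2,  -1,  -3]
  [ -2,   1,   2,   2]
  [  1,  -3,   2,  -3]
Row operations:
R2 → R2 + (2)·R1
R3 → R3 - (1)·R1
R3 → R3 + (1)·R2

Resulting echelon form:
REF = 
  [  1,   2,  -1,  -3]
  [  0,   5,   0,  -4]
  [  0,   0,   3,  -4]

Rank = 3 (number of non-zero pivot rows).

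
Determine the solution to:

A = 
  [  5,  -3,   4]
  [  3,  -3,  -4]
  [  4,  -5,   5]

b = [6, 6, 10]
x = [0, -2, 0]

Row reduce the augmented matrix [A|b]:
R2 → R2 - (3/5)·R1
R3 → R3 - (4/5)·R1
R3 → R3 - (13/6)·R2
REF = 
  [    5,    -3,     4,     6]
  [    0,  -6/5, -32/5,  12/5]
  [    0,     0,  47/3,     0]

Back-substitution:
x₃ = 0 / (47/3) = 0
x₂ = (12/5 - (-32/5)(0)) / (-6/5) = -2
x₁ = (6 - (-3)(-2) - (4)(0)) / 5 = 0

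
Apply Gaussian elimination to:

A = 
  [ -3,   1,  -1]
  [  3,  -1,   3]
Row operations:
R2 → R2 + (1)·R1

Resulting echelon form:
REF = 
  [ -3,   1,  -1]
  [  0,   0,   2]

Rank = 2 (number of non-zero pivot rows).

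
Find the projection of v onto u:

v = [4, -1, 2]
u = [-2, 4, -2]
proj_u(v) = [4/3, -8/3, 4/3]

v·u = (4)(-2) + (-1)(4) + (2)(-2) = -16
u·u = (-2)² + (4)² + (-2)² = 24
proj_u(v) = (v·u / u·u) × u = (-16/24) × u = (-2/3) × u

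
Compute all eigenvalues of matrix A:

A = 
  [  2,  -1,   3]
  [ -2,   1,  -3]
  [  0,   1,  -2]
Characteristic polynomial: det(λI - A) = λ³ - λ² - 3λ
The constant term is 0, so λ = 0 is a root: p(λ) = λ(λ² - λ - 3)
λ² - λ - 3 = 0  ⇒  λ = (1 ± √((-1)² - 4·(-3)))/2 = (1 ± √(13))/2
  = (1 + √13)/2,  (1 - √13)/2

λ = 0, (1 + √13)/2, (1 - √13)/2  (≈ 0, 2.303, -1.303)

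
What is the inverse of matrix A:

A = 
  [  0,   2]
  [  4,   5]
det(A) = (0)(5) - (2)(4) = -8
For a 2×2 matrix, A⁻¹ = (1/det(A)) · [[d, -b], [-c, a]]
    = (-1/8) · [[5, -2], [-4, 0]]

A⁻¹ = 
  [-5/8,  1/4]
  [ 1/2,    0]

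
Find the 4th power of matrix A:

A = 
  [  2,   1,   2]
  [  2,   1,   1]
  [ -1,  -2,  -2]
A² = A·A:
A²[1,1] = (2)(2) + (1)(2) + (2)(-1) = 4
A²[1,2] = (2)(1) + (1)(1) + (2)(-2) = -1
A²[1,3] = (2)(2) + (1)(1) + (2)(-2) = 1
A²[2,1] = (2)(2) + (1)(2) + (1)(-1) = 5
A²[2,2] = (2)(1) + (1)(1) + (1)(-2) = 1
A²[2,3] = (2)(2) + (1)(1) + (1)(-2) = 3
A²[3,1] = (-1)(2) + (-2)(2) + (-2)(-1) = -4
A²[3,2] = (-1)(1) + (-2)(1) + (-2)(-2) = 1
A²[3,3] = (-1)(2) + (-2)(1) + (-2)(-2) = 0
A² = 
  [  4,  -1,   1]
  [  5,   1,   3]
  [ -4,   1,   0]

A^3 = A^2·A:
A^3[1,1] = (4)(2) + (-1)(2) + (1)(-1) = 5
A^3[1,2] = (4)(1) + (-1)(1) + (1)(-2) = 1
A^3[1,3] = (4)(2) + (-1)(1) + (1)(-2) = 5
A^3[2,1] = (5)(2) + (1)(2) + (3)(-1) = 9
A^3[2,2] = (5)(1) + (1)(1) + (3)(-2) = 0
A^3[2,3] = (5)(2) + (1)(1) + (3)(-2) = 5
A^3[3,1] = (-4)(2) + (1)(2) + (0)(-1) = -6
A^3[3,2] = (-4)(1) + (1)(1) + (0)(-2) = -3
A^3[3,3] = (-4)(2) + (1)(1) + (0)(-2) = -7
A^3 = 
  [  5,   1,   5]
  [  9,   0,   5]
  [ -6,  -3,  -7]

A^4 = A^3·A:
A^4[1,1] = (5)(2) + (1)(2) + (5)(-1) = 7
A^4[1,2] = (5)(1) + (1)(1) + (5)(-2) = -4
A^4[1,3] = (5)(2) + (1)(1) + (5)(-2) = 1
A^4[2,1] = (9)(2) + (0)(2) + (5)(-1) = 13
A^4[2,2] = (9)(1) + (0)(1) + (5)(-2) = -1
A^4[2,3] = (9)(2) + (0)(1) + (5)(-2) = 8
A^4[3,1] = (-6)(2) + (-3)(2) + (-7)(-1) = -11
A^4[3,2] = (-6)(1) + (-3)(1) + (-7)(-2) = 5
A^4[3,3] = (-6)(2) + (-3)(1) + (-7)(-2) = -1
A^4 = 
  [  7,  -4,   1]
  [ 13,  -1,   8]
  [-11,   5,  -1]

Therefore
A^4 = 
  [  7,  -4,   1]
  [ 13,  -1,   8]
  [-11,   5,  -1]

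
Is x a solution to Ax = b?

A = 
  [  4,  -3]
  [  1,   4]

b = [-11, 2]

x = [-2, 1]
Yes

Ax = [-11, 2] = b ✓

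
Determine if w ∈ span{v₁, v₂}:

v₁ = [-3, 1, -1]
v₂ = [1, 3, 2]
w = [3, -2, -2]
No

Form the augmented matrix and row-reduce:
[v₁|v₂|w] = 
  [ -3,   1,   3]
  [  1,   3,  -2]
  [ -1,   2,  -2]
R2 → R2 + (1/3)·R1
R3 → R3 - (1/3)·R1
R3 → R3 - (1/2)·R2
REF = 
  [  -3,    1,    3]
  [   0, 10/3,   -1]
  [   0,    0, -5/2]

Row 3 reads [0 0 | -5/2], i.e. 0 = -5/2, so the system is inconsistent and w ∉ span{v₁, v₂}.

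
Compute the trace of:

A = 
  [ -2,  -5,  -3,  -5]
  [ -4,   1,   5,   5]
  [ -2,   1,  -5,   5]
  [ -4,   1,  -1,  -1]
-7

tr(A) = -2 + 1 + -5 + -1 = -7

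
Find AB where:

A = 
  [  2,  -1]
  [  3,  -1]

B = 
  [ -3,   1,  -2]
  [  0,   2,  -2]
A is 2×2 and B is 2×3, so AB is 2×3. Each entry is (row of A)·(column of B):
AB[1,1] = (2)(-3) + (-1)(0) = -6
AB[1,2] = (2)(1) + (-1)(2) = 0
AB[1,3] = (2)(-2) + (-1)(-2) = -2
AB[2,1] = (3)(-3) + (-1)(0) = -9
AB[2,2] = (3)(1) + (-1)(2) = 1
AB[2,3] = (3)(-2) + (-1)(-2) = -4

AB = 
  [ -6,   0,  -2]
  [ -9,   1,  -4]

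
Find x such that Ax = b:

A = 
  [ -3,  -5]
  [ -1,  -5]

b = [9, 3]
x = [-3, 0]

Row reduce the augmented matrix [A|b]:
R2 → R2 - (1/3)·R1
REF = 
  [   -3,    -5,     9]
  [    0, -10/3,     0]

Back-substitution:
x₂ = 0 / (-10/3) = 0
x₁ = (9 - (-5)(0)) / (-3) = -3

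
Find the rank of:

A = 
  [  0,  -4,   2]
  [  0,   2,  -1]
rank(A) = 1

Row reduce:
R2 → R2 + (1/2)·R1
REF = 
  [  0,  -4,   2]
  [  0,   0,   0]
Pivot columns: 2 → 1 pivot.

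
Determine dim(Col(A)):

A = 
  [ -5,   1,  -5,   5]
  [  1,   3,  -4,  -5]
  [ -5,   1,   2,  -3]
Row reduce:
R2 → R2 + (1/5)·R1
R3 → R3 - (1)·R1
REF = 
  [  -5,    1,   -5,    5]
  [   0, 16/5,   -5,   -4]
  [   0,    0,    7,   -8]
Pivot columns: 1, 2, 3 → 3 pivots.
dim(Col(A)) = number of pivot columns = 3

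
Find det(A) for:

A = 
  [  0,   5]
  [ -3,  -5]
15

For a 2×2 matrix, det = ad - bc = (0)(-5) - (5)(-3) = 15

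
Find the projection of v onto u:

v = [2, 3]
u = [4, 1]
v·u = (2)(4) + (3)(1) = 11
u·u = (4)² + (1)² = 17
proj_u(v) = (v·u / u·u) × u = (11/17) × u

proj_u(v) = [44/17, 11/17]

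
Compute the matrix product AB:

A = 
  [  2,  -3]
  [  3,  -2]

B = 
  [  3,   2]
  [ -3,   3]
AB = 
  [ 15,  -5]
  [ 15,   0]

A is 2×2 and B is 2×2, so AB is 2×2. Each entry is (row of A)·(column of B):
AB[1,1] = (2)(3) + (-3)(-3) = 15
AB[1,2] = (2)(2) + (-3)(3) = -5
AB[2,1] = (3)(3) + (-2)(-3) = 15
AB[2,2] = (3)(2) + (-2)(3) = 0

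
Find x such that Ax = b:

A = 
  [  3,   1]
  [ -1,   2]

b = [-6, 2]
x = [-2, 0]

Row reduce the augmented matrix [A|b]:
R2 → R2 + (1/3)·R1
REF = 
  [  3,   1,  -6]
  [  0, 7/3,   0]

Back-substitution:
x₂ = 0 / (7/3) = 0
x₁ = (-6 - (1)(0)) / 3 = -2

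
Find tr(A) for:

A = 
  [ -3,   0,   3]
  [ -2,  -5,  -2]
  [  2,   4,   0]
-8

tr(A) = -3 + -5 + 0 = -8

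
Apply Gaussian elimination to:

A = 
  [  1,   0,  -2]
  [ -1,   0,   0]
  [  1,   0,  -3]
Row operations:
R2 → R2 + (1)·R1
R3 → R3 - (1)·R1
R3 → R3 - (1/2)·R2

Resulting echelon form:
REF = 
  [  1,   0,  -2]
  [  0,   0,  -2]
  [  0,   0,   0]

Rank = 2 (number of non-zero pivot rows).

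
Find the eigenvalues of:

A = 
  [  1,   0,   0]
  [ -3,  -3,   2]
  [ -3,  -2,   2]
λ = 1, 1, -2

Characteristic polynomial: det(λI - A) = λ³ - 3λ + 2
Testing integer divisors of the constant term: p(1) = 0, so (λ - 1) is a factor:
p(λ) = (λ - 1)(λ² + λ - 2)
λ² + λ - 2 = (λ + 2)(λ - 1)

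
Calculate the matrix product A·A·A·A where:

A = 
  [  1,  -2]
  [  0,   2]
A^4 = 
  [  1, -30]
  [  0,  16]

A² = A·A:
A²[1,1] = (1)(1) + (-2)(0) = 1
A²[1,2] = (1)(-2) + (-2)(2) = -6
A²[2,1] = (0)(1) + (2)(0) = 0
A²[2,2] = (0)(-2) + (2)(2) = 4
A² = 
  [  1,  -6]
  [  0,   4]

A^3 = A^2·A:
A^3[1,1] = (1)(1) + (-6)(0) = 1
A^3[1,2] = (1)(-2) + (-6)(2) = -14
A^3[2,1] = (0)(1) + (4)(0) = 0
A^3[2,2] = (0)(-2) + (4)(2) = 8
A^3 = 
  [  1, -14]
  [  0,   8]

A^4 = A^3·A:
A^4[1,1] = (1)(1) + (-14)(0) = 1
A^4[1,2] = (1)(-2) + (-14)(2) = -30
A^4[2,1] = (0)(1) + (8)(0) = 0
A^4[2,2] = (0)(-2) + (8)(2) = 16
A^4 = 
  [  1, -30]
  [  0,  16]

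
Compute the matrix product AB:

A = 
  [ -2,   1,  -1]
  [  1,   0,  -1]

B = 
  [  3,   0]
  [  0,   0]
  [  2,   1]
A is 2×3 and B is 3×2, so AB is 2×2. Each entry is (row of A)·(column of B):
AB[1,1] = (-2)(3) + (1)(0) + (-1)(2) = -8
AB[1,2] = (-2)(0) + (1)(0) + (-1)(1) = -1
AB[2,1] = (1)(3) + (0)(0) + (-1)(2) = 1
AB[2,2] = (1)(0) + (0)(0) + (-1)(1) = -1

AB = 
  [ -8,  -1]
  [  1,  -1]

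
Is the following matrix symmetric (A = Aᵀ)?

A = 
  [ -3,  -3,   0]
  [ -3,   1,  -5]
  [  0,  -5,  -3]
Yes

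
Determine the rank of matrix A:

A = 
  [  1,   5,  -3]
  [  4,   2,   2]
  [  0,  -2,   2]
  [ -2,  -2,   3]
rank(A) = 3

Row reduce:
R2 → R2 - (4)·R1
R4 → R4 + (2)·R1
R3 → R3 - (1/9)·R2
R4 → R4 + (4/9)·R2
R4 → R4 - (29/4)·R3
REF = 
  [  1,   5,  -3]
  [  0, -18,  14]
  [  0,   0, 4/9]
  [  0,   0,   0]
Pivot columns: 1, 2, 3 → 3 pivots.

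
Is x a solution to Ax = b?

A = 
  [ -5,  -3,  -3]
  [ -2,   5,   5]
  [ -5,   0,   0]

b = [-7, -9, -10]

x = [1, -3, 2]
No

Ax = [-2, -7, -5] ≠ b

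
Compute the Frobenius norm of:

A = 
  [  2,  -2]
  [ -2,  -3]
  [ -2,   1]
||A||_F = 5.099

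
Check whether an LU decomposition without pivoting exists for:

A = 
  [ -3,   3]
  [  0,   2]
Yes.
A[1,1] = -3 ≠ 0, so Gaussian elimination proceeds without a row swap: multiplier ℓ₂₁ = (0)/(-3) = 0, and U[2,2] = 2 - (0)(3) = 2.
L = 
  [  1,   0]
  [  0,   1]
U = 
  [ -3,   3]
  [  0,   2]
Check row 2 of LU: [(0)(-3), (0)(3) + 2] = [0, 2] = row 2 of A ✓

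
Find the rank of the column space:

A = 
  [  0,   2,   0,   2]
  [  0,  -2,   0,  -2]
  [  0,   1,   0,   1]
Row reduce:
R2 → R2 + (1)·R1
R3 → R3 - (1/2)·R1
REF = 
  [  0,   2,   0,   2]
  [  0,   0,   0,   0]
  [  0,   0,   0,   0]
Pivot columns: 2 → 1 pivot.
dim(Col(A)) = number of pivot columns = 1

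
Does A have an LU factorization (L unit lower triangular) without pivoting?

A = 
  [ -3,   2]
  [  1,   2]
Yes.
A[1,1] = -3 ≠ 0, so Gaussian elimination proceeds without a row swap: multiplier ℓ₂₁ = (1)/(-3) = -1/3, and U[2,2] = 2 - (-1/3)(2) = 8/3.
L = 
  [   1,    0]
  [-1/3,    1]
U = 
  [ -3,   2]
  [  0, 8/3]
Check row 2 of LU: [(-1/3)(-3), (-1/3)(2) + (8/3)] = [1, 2] = row 2 of A ✓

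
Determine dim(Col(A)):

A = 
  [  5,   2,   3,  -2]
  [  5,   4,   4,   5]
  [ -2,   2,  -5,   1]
Row reduce:
R2 → R2 - (1)·R1
R3 → R3 + (2/5)·R1
R3 → R3 - (7/5)·R2
REF = 
  [    5,     2,     3,    -2]
  [    0,     2,     1,     7]
  [    0,     0, -26/5, -48/5]
Pivot columns: 1, 2, 3 → 3 pivots.
dim(Col(A)) = number of pivot columns = 3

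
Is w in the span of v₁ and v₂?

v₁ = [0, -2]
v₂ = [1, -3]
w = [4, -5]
Yes

Form the augmented matrix and row-reduce:
[v₁|v₂|w] = 
  [  0,   1,   4]
  [ -2,  -3,  -5]
Swap R1 ↔ R2
REF = 
  [ -2,  -3,  -5]
  [  0,   1,   4]

No row of the form [0 0 | nonzero], so the system is consistent. Back-substitution gives c₁ = -7/2, c₂ = 4: w = (-7/2)·v₁ + (4)·v₂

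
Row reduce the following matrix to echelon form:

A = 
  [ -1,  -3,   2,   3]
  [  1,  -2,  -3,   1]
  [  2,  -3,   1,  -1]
Row operations:
R2 → R2 + (1)·R1
R3 → R3 + (2)·R1
R3 → R3 - (9/5)·R2

Resulting echelon form:
REF = 
  [   -1,    -3,     2,     3]
  [    0,    -5,    -1,     4]
  [    0,     0,  34/5, -11/5]

Rank = 3 (number of non-zero pivot rows).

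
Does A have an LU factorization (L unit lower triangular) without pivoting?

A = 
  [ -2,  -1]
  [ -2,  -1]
Yes.
A[1,1] = -2 ≠ 0, so Gaussian elimination proceeds without a row swap: multiplier ℓ₂₁ = (-2)/(-2) = 1, and U[2,2] = -1 - (1)(-1) = 0.
L = 
  [  1,   0]
  [  1,   1]
U = 
  [ -2,  -1]
  [  0,   0]
Check row 2 of LU: [(1)(-2), (1)(-1) + 0] = [-2, -1] = row 2 of A ✓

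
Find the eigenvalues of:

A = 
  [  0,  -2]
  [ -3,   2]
tr(A) = 2, det(A) = -6
Characteristic polynomial: λ² - tr(A)λ + det(A) = λ² - 2λ - 6
λ² - 2λ - 6 = 0  ⇒  λ = (2 ± √((-2)² - 4·(-6)))/2 = (2 ± √(28))/2
  = 1 + √7,  1 - √7

λ = 1 + √7, 1 - √7  (≈ 3.646, -1.646)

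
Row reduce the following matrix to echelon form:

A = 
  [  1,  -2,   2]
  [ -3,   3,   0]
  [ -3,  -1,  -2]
Row operations:
R2 → R2 + (3)·R1
R3 → R3 + (3)·R1
R3 → R3 - (7/3)·R2

Resulting echelon form:
REF = 
  [  1,  -2,   2]
  [  0,  -3,   6]
  [  0,   0, -10]

Rank = 3 (number of non-zero pivot rows).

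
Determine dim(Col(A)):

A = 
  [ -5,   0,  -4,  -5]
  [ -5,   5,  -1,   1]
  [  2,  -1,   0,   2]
Row reduce:
R2 → R2 - (1)·R1
R3 → R3 + (2/5)·R1
R3 → R3 + (1/5)·R2
REF = 
  [ -5,   0,  -4,  -5]
  [  0,   5,   3,   6]
  [  0,   0,  -1, 6/5]
Pivot columns: 1, 2, 3 → 3 pivots.
dim(Col(A)) = number of pivot columns = 3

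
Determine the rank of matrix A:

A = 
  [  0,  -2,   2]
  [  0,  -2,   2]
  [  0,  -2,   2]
Row reduce:
R2 → R2 - (1)·R1
R3 → R3 - (1)·R1
REF = 
  [  0,  -2,   2]
  [  0,   0,   0]
  [  0,   0,   0]
Pivot columns: 2 → 1 pivot.

rank(A) = 1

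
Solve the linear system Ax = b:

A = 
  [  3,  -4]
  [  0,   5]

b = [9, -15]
Row reduce the augmented matrix [A|b]:
(already in echelon form)
REF = 
  [  3,  -4,   9]
  [  0,   5, -15]

Back-substitution:
x₂ = (-15) / 5 = -3
x₁ = (9 - (-4)(-3)) / 3 = -1

x = [-1, -3]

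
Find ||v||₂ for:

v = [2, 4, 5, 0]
6.708

||v||₂ = √((2)² + (4)² + (5)² + (0)²) = √45 = 6.708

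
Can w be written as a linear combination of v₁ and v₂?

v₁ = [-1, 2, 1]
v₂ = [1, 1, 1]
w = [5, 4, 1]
No

Form the augmented matrix and row-reduce:
[v₁|v₂|w] = 
  [ -1,   1,   5]
  [  2,   1,   4]
  [  1,   1,   1]
R2 → R2 + (2)·R1
R3 → R3 + (1)·R1
R3 → R3 - (2/3)·R2
REF = 
  [   -1,     1,     5]
  [    0,     3,    14]
  [    0,     0, -10/3]

Row 3 reads [0 0 | -10/3], i.e. 0 = -10/3, so the system is inconsistent and w ∉ span{v₁, v₂}.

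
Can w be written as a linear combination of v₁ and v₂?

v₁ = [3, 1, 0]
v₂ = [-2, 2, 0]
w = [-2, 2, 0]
Yes

Form the augmented matrix and row-reduce:
[v₁|v₂|w] = 
  [  3,  -2,  -2]
  [  1,   2,   2]
  [  0,   0,   0]
R2 → R2 - (1/3)·R1
REF = 
  [  3,  -2,  -2]
  [  0, 8/3, 8/3]
  [  0,   0,   0]

No row of the form [0 0 | nonzero], so the system is consistent. Back-substitution gives c₁ = 0, c₂ = 1: w = (0)·v₁ + (1)·v₂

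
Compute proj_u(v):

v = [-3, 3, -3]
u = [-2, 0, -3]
v·u = (-3)(-2) + (3)(0) + (-3)(-3) = 15
u·u = (-2)² + (0)² + (-3)² = 13
proj_u(v) = (v·u / u·u) × u = (15/13) × u

proj_u(v) = [-30/13, 0, -45/13]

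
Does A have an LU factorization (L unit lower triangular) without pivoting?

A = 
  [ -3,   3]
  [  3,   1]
Yes.
A[1,1] = -3 ≠ 0, so Gaussian elimination proceeds without a row swap: multiplier ℓ₂₁ = (3)/(-3) = -1, and U[2,2] = 1 - (-1)(3) = 4.
L = 
  [  1,   0]
  [ -1,   1]
U = 
  [ -3,   3]
  [  0,   4]
Check row 2 of LU: [(-1)(-3), (-1)(3) + 4] = [3, 1] = row 2 of A ✓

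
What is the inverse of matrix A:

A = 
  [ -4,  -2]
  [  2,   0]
det(A) = (-4)(0) - (-2)(2) = 4
For a 2×2 matrix, A⁻¹ = (1/det(A)) · [[d, -b], [-c, a]]
    = (1/4) · [[0, 2], [-2, -4]]

A⁻¹ = 
  [   0,  1/2]
  [-1/2,   -1]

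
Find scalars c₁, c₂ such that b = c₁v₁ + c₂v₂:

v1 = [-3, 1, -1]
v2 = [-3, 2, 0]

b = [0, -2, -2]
c1 = 2, c2 = -2

b = 2·v1 + -2·v2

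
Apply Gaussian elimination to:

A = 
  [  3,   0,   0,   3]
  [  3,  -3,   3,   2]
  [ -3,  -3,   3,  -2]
Row operations:
R2 → R2 - (1)·R1
R3 → R3 + (1)·R1
R3 → R3 - (1)·R2

Resulting echelon form:
REF = 
  [  3,   0,   0,   3]
  [  0,  -3,   3,  -1]
  [  0,   0,   0,   2]

Rank = 3 (number of non-zero pivot rows).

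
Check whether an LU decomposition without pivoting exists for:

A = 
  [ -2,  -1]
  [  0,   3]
Yes.
A[1,1] = -2 ≠ 0, so Gaussian elimination proceeds without a row swap: multiplier ℓ₂₁ = (0)/(-2) = 0, and U[2,2] = 3 - (0)(-1) = 3.
L = 
  [  1,   0]
  [  0,   1]
U = 
  [ -2,  -1]
  [  0,   3]
Check row 2 of LU: [(0)(-2), (0)(-1) + 3] = [0, 3] = row 2 of A ✓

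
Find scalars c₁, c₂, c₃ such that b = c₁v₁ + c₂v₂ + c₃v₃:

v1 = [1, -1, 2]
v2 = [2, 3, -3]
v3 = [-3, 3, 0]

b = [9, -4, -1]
c1 = 1, c2 = 1, c3 = -2

b = 1·v1 + 1·v2 + -2·v3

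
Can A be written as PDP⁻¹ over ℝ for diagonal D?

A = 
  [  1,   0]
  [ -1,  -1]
Yes

tr(A) = 0, det(A) = -1
Characteristic polynomial: λ² - tr(A)λ + det(A) = λ² - 1
λ² - 1 = (λ + 1)(λ - 1)
Eigenvalues: 1, -1
λ=-1: alg. mult. = 1, geom. mult. = 2 - rank(A - (-1)I) = 2 - 1 = 1
λ=1: alg. mult. = 1, geom. mult. = 2 - rank(A - (1)I) = 2 - 1 = 1
Sum of geometric multiplicities equals n, so A has n independent eigenvectors.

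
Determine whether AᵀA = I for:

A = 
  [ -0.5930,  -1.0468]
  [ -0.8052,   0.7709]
No

AᵀA = 
  [  1,   0]
  [  0,   1.6901]
≠ I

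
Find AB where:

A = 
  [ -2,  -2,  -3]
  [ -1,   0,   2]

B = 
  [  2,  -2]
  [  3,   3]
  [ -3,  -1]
AB = 
  [ -1,   1]
  [ -8,   0]

A is 2×3 and B is 3×2, so AB is 2×2. Each entry is (row of A)·(column of B):
AB[1,1] = (-2)(2) + (-2)(3) + (-3)(-3) = -1
AB[1,2] = (-2)(-2) + (-2)(3) + (-3)(-1) = 1
AB[2,1] = (-1)(2) + (0)(3) + (2)(-3) = -8
AB[2,2] = (-1)(-2) + (0)(3) + (2)(-1) = 0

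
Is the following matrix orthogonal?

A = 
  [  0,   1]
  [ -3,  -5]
No

AᵀA = 
  [  9,  15]
  [ 15,  26]
≠ I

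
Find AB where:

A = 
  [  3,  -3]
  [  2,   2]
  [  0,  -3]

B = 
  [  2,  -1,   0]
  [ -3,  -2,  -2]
AB = 
  [ 15,   3,   6]
  [ -2,  -6,  -4]
  [  9,   6,   6]

A is 3×2 and B is 2×3, so AB is 3×3. Each entry is (row of A)·(column of B):
AB[1,1] = (3)(2) + (-3)(-3) = 15
AB[1,2] = (3)(-1) + (-3)(-2) = 3
AB[1,3] = (3)(0) + (-3)(-2) = 6
AB[2,1] = (2)(2) + (2)(-3) = -2
AB[2,2] = (2)(-1) + (2)(-2) = -6
AB[2,3] = (2)(0) + (2)(-2) = -4
AB[3,1] = (0)(2) + (-3)(-3) = 9
AB[3,2] = (0)(-1) + (-3)(-2) = 6
AB[3,3] = (0)(0) + (-3)(-2) = 6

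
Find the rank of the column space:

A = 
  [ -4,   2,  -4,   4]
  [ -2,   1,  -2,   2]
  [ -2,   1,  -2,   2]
dim(Col(A)) = 1

Row reduce:
R2 → R2 - (1/2)·R1
R3 → R3 - (1/2)·R1
REF = 
  [ -4,   2,  -4,   4]
  [  0,   0,   0,   0]
  [  0,   0,   0,   0]
Pivot columns: 1 → 1 pivot.
dim(Col(A)) = number of pivot columns = 1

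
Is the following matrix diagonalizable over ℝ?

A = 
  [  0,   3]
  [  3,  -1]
Yes

tr(A) = -1, det(A) = -9
Characteristic polynomial: λ² - tr(A)λ + det(A) = λ² + λ - 9
λ² + λ - 9 = 0  ⇒  λ = (-1 ± √((1)² - 4·(-9)))/2 = (-1 ± √(37))/2
  = (-1 + √37)/2,  (-1 - √37)/2
Eigenvalues: (-1 + √37)/2, (-1 - √37)/2  (≈ 2.541, -3.541)
The two irrational eigenvalues are distinct (simple), so each has alg. mult. = geom. mult. = 1.
Sum of geometric multiplicities equals n, so A has n independent eigenvectors.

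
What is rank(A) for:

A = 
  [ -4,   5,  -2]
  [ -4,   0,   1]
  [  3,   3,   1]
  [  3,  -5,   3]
rank(A) = 3

Row reduce:
R2 → R2 - (1)·R1
R3 → R3 + (3/4)·R1
R4 → R4 + (3/4)·R1
R3 → R3 + (27/20)·R2
R4 → R4 - (1/4)·R2
R4 → R4 - (15/71)·R3
REF = 
  [   -4,     5,    -2]
  [    0,    -5,     3]
  [    0,     0, 71/20]
  [    0,     0,     0]
Pivot columns: 1, 2, 3 → 3 pivots.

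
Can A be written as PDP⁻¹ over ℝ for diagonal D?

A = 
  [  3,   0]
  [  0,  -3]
Yes

tr(A) = 0, det(A) = -9
Characteristic polynomial: λ² - tr(A)λ + det(A) = λ² - 9
λ² - 9 = (λ + 3)(λ - 3)
Eigenvalues: 3, -3
λ=-3: alg. mult. = 1, geom. mult. = 2 - rank(A - (-3)I) = 2 - 1 = 1
λ=3: alg. mult. = 1, geom. mult. = 2 - rank(A - (3)I) = 2 - 1 = 1
Sum of geometric multiplicities equals n, so A has n independent eigenvectors.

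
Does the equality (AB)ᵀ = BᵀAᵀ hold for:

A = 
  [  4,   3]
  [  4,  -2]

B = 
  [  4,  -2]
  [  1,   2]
Yes

(AB)ᵀ = 
  [ 19,  14]
  [ -2, -12]

BᵀAᵀ = 
  [ 19,  14]
  [ -2, -12]

Both sides are equal — this is the standard identity (AB)ᵀ = BᵀAᵀ, which holds for all A, B.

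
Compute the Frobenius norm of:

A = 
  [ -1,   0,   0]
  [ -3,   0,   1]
||A||_F = 3.317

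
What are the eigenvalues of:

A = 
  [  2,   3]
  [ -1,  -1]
tr(A) = 1, det(A) = 1
Characteristic polynomial: λ² - tr(A)λ + det(A) = λ² - λ + 1
λ² - λ + 1 = 0  ⇒  λ = (1 ± √((-1)² - 4·(1)))/2 = (1 ± √(-3))/2
  = (1 + i√3)/2,  (1 - i√3)/2

λ = (1 + i√3)/2, (1 - i√3)/2  (≈ 0.5 + 0.866i, 0.5 - 0.866i)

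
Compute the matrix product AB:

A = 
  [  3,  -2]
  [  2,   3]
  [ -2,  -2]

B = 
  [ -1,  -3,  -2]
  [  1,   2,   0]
AB = 
  [ -5, -13,  -6]
  [  1,   0,  -4]
  [  0,   2,   4]

A is 3×2 and B is 2×3, so AB is 3×3. Each entry is (row of A)·(column of B):
AB[1,1] = (3)(-1) + (-2)(1) = -5
AB[1,2] = (3)(-3) + (-2)(2) = -13
AB[1,3] = (3)(-2) + (-2)(0) = -6
AB[2,1] = (2)(-1) + (3)(1) = 1
AB[2,2] = (2)(-3) + (3)(2) = 0
AB[2,3] = (2)(-2) + (3)(0) = -4
AB[3,1] = (-2)(-1) + (-2)(1) = 0
AB[3,2] = (-2)(-3) + (-2)(2) = 2
AB[3,3] = (-2)(-2) + (-2)(0) = 4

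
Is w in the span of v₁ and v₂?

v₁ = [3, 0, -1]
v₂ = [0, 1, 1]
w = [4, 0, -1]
No

Form the augmented matrix and row-reduce:
[v₁|v₂|w] = 
  [  3,   0,   4]
  [  0,   1,   0]
  [ -1,   1,  -1]
R3 → R3 + (1/3)·R1
R3 → R3 - (1)·R2
REF = 
  [  3,   0,   4]
  [  0,   1,   0]
  [  0,   0, 1/3]

Row 3 reads [0 0 | 1/3], i.e. 0 = 1/3, so the system is inconsistent and w ∉ span{v₁, v₂}.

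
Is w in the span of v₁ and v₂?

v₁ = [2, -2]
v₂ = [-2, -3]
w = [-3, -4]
Yes

Form the augmented matrix and row-reduce:
[v₁|v₂|w] = 
  [  2,  -2,  -3]
  [ -2,  -3,  -4]
R2 → R2 + (1)·R1
REF = 
  [  2,  -2,  -3]
  [  0,  -5,  -7]

No row of the form [0 0 | nonzero], so the system is consistent. Back-substitution gives c₁ = -1/10, c₂ = 7/5: w = (-1/10)·v₁ + (7/5)·v₂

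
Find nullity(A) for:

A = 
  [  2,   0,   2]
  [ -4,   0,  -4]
nullity(A) = 2

Row reduce:
R2 → R2 + (2)·R1
REF = 
  [  2,   0,   2]
  [  0,   0,   0]
Pivot columns: 1 → 1 pivot.
rank(A) = 1, so nullity(A) = 3 - 1 = 2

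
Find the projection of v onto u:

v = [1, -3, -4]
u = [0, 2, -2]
proj_u(v) = [0, 1/2, -1/2]

v·u = (1)(0) + (-3)(2) + (-4)(-2) = 2
u·u = (0)² + (2)² + (-2)² = 8
proj_u(v) = (v·u / u·u) × u = (2/8) × u = (1/4) × u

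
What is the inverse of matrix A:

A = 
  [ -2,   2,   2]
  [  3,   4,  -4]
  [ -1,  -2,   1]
det(A) = (-2)·((4)(1) - (-4)(-2)) - (2)·((3)(1) - (-4)(-1)) + (2)·((3)(-2) - (4)(-1))
  = (-2)(-4) - (2)(-1) + (2)(-2)
  = 6
det(A) = 6 ≠ 0, so A is invertible.

Cofactors Cᵢⱼ = (-1)ⁱ⁺ʲ·Mᵢⱼ:
C = 
  [ -4,   1,  -2]
  [ -6,   0,  -6]
  [-16,  -2, -14]

adj(A) = Cᵀ:
adj(A) = 
  [ -4,  -6, -16]
  [  1,   0,  -2]
  [ -2,  -6, -14]

A⁻¹ = (1/6) · adj(A):
A⁻¹ = 
  [-2/3,   -1, -8/3]
  [ 1/6,    0, -1/3]
  [-1/3,   -1, -7/3]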